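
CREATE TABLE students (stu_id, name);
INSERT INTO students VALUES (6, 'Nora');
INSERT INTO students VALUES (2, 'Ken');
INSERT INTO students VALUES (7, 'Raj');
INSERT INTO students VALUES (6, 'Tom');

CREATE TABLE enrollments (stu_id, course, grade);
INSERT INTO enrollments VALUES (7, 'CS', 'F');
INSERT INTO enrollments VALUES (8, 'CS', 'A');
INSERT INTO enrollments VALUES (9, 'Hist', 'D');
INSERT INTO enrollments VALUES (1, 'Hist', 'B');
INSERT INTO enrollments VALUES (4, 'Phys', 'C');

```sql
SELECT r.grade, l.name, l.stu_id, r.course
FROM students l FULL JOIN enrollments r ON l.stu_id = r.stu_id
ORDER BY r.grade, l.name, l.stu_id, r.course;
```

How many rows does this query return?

FULL OUTER JOIN keeps every row from both sides; unmatched rows get NULL for the other side's columns.
Matching on l.stu_id = r.stu_id.
- l[0] stu_id=6 → no match; kept with NULLs on the r side.
- l[1] stu_id=2 → no match; kept with NULLs on the r side.
- l[2] stu_id=7 → 1 match(es) in r → 1 row(s).
- l[3] stu_id=6 → no match; kept with NULLs on the r side.
- 4 r row(s) had no l match → kept, l columns NULL.
Total: 1 matched + 7 padded = 8 rows.

8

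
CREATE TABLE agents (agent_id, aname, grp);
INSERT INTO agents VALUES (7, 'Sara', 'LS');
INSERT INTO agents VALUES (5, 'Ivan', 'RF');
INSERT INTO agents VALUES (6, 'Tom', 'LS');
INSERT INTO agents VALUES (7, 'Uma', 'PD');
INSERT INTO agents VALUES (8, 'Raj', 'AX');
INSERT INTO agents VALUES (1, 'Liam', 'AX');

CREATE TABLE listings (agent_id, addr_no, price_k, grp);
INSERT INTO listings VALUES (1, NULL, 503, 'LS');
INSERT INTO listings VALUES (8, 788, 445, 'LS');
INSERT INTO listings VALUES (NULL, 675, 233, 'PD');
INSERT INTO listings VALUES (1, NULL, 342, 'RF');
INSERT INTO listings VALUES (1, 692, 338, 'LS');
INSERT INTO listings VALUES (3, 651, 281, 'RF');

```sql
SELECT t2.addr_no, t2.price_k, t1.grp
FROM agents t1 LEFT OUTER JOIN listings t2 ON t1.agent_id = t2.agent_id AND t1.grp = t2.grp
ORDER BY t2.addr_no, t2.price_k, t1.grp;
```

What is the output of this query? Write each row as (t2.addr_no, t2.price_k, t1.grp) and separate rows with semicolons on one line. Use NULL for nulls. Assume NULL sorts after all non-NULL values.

(NULL, NULL, AX); (NULL, NULL, AX); (NULL, NULL, LS); (NULL, NULL, LS); (NULL, NULL, PD); (NULL, NULL, RF)

LEFT JOIN keeps every row from `agents`; unmatched rows get NULL for `listings`'s columns.
Matching on t1.agent_id = t2.agent_id AND t1.grp = t2.grp. A NULL in a compared column never satisfies the condition.
Matched pairs: 0; unmatched t1 rows kept: 6.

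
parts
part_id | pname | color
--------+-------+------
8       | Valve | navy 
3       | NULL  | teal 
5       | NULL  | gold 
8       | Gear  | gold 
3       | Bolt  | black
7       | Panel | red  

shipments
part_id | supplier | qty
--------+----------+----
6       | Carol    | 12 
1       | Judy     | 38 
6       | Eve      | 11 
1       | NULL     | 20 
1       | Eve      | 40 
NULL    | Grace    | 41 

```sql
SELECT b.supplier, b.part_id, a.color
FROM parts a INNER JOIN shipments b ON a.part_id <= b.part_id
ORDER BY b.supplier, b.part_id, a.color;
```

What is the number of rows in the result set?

6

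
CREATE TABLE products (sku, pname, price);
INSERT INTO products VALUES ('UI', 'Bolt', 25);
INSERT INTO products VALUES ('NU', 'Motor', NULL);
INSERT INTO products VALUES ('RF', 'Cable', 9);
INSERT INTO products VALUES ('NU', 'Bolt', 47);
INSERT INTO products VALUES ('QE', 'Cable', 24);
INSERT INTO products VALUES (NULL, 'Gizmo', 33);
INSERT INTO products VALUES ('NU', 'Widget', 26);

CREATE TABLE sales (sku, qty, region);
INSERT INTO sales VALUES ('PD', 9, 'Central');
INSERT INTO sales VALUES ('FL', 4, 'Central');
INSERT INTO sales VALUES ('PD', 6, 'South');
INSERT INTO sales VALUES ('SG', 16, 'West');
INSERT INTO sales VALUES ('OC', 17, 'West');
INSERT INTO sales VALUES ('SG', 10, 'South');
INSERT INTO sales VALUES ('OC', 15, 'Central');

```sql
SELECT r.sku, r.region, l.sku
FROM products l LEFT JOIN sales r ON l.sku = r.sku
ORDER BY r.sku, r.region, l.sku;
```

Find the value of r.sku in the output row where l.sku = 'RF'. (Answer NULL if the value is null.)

NULL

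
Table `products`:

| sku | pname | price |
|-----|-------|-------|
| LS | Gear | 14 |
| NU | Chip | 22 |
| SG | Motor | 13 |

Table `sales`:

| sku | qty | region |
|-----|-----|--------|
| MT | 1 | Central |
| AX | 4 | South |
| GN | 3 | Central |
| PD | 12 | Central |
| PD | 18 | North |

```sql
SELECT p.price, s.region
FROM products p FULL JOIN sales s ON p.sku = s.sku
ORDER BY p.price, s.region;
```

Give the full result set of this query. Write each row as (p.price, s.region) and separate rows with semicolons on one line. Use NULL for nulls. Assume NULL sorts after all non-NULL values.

(13, NULL); (14, NULL); (22, NULL); (NULL, Central); (NULL, Central); (NULL, Central); (NULL, North); (NULL, South)

FULL OUTER JOIN keeps every row from both sides; unmatched rows get NULL for the other side's columns.
Matching on p.sku = s.sku.
- p row (sku=LS): no match → kept, s columns NULL.
- p row (sku=NU): no match → kept, s columns NULL.
- p row (sku=SG): no match → kept, s columns NULL.
- plus 5 unmatched s row(s), each kept with NULL p columns.
After projecting and ordering:
p.price | s.region
13 | NULL
14 | NULL
22 | NULL
NULL | Central
NULL | Central
NULL | Central
NULL | North
NULL | South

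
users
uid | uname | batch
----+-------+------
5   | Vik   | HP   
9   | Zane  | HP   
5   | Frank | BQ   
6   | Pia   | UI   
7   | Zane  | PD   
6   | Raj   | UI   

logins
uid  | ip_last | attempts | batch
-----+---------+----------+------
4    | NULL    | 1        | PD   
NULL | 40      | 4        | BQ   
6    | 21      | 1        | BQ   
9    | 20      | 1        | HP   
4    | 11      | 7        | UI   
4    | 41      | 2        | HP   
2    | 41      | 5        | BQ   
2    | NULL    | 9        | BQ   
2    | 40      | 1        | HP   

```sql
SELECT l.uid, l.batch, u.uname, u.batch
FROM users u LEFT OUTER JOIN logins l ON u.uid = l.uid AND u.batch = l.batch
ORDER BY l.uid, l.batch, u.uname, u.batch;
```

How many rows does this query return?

6

LEFT JOIN keeps every row from `users`; unmatched rows get NULL for `logins`'s columns.
Matching on u.uid = l.uid AND u.batch = l.batch. A NULL in a compared column never satisfies the condition.
Matched pairs: 1; unmatched u rows kept: 5.
Total: 1 matched + 5 padded = 6 rows.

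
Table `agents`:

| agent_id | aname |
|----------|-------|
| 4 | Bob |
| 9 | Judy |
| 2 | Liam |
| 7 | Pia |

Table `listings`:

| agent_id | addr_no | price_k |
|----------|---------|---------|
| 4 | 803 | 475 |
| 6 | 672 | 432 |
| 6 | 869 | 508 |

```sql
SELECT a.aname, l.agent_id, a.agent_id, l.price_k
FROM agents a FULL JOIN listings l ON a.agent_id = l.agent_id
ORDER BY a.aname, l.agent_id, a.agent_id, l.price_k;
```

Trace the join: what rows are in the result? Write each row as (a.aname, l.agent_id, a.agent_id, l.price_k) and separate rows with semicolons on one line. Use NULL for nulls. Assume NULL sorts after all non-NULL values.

(Bob, 4, 4, 475); (Judy, NULL, 9, NULL); (Liam, NULL, 2, NULL); (Pia, NULL, 7, NULL); (NULL, 6, NULL, 432); (NULL, 6, NULL, 508)

FULL OUTER JOIN keeps every row from both sides; unmatched rows get NULL for the other side's columns.
Matching on a.agent_id = l.agent_id.
- a row (agent_id=4): matches 1 l row(s) → 1 output row(s).
- a row (agent_id=9): no match → kept, l columns NULL.
- a row (agent_id=2): no match → kept, l columns NULL.
- a row (agent_id=7): no match → kept, l columns NULL.
- 2 l row(s) had no a match → kept, a columns NULL.
After projecting and ordering:
a.aname | l.agent_id | a.agent_id | l.price_k
Bob | 4 | 4 | 475
Judy | NULL | 9 | NULL
Liam | NULL | 2 | NULL
Pia | NULL | 7 | NULL
NULL | 6 | NULL | 432
NULL | 6 | NULL | 508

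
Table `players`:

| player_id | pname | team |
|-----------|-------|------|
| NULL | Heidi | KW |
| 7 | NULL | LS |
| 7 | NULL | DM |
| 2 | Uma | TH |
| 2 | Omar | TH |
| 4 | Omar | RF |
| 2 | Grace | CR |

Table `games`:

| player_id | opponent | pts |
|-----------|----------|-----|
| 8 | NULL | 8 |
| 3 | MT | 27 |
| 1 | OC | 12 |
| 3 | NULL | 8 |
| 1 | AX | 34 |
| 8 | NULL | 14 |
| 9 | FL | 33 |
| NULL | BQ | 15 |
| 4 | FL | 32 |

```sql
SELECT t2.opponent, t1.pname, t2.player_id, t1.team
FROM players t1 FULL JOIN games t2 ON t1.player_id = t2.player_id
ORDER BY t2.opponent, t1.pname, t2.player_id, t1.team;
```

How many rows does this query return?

15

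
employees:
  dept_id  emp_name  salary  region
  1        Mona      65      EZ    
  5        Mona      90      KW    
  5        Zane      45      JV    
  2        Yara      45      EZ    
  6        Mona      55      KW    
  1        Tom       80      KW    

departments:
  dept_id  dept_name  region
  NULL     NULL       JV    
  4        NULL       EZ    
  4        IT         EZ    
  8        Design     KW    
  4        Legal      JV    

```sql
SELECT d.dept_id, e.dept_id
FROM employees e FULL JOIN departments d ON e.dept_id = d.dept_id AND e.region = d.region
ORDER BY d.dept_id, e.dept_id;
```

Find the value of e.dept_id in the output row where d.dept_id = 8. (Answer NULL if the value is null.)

FULL OUTER JOIN keeps every row from both sides; unmatched rows get NULL for the other side's columns.
Matching on e.dept_id = d.dept_id AND e.region = d.region. A NULL in a compared column never satisfies the condition.
- e row (dept_id=1, region=EZ): no match → kept, d columns NULL.
- e row (dept_id=5, region=KW): no match → kept, d columns NULL.
- e row (dept_id=5, region=JV): no match → kept, d columns NULL.
- e row (dept_id=2, region=EZ): no match → kept, d columns NULL.
- e row (dept_id=6, region=KW): no match → kept, d columns NULL.
- e row (dept_id=1, region=KW): no match → kept, d columns NULL.
- 5 d row(s) had no e match → kept, e columns NULL.

NULL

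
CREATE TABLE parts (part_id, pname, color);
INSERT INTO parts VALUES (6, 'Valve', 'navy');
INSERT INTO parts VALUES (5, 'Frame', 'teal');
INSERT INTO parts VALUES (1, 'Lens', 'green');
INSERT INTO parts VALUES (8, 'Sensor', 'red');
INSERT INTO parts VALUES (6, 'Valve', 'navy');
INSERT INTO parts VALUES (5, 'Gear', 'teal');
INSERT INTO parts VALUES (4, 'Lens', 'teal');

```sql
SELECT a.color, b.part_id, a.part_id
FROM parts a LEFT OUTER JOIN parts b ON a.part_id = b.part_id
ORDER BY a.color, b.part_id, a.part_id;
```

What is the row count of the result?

LEFT JOIN keeps every row from `parts a`; unmatched rows get NULL for `parts b`'s columns.
Matching on a.part_id = b.part_id.
- part_id=6: 2 matching b row(s), so 2 row(s) emitted.
- part_id=5: 2 matching b row(s), so 2 row(s) emitted.
- part_id=1: 1 matching b row(s), so 1 row(s) emitted.
- part_id=8: 1 matching b row(s), so 1 row(s) emitted.
- part_id=6: 2 matching b row(s), so 2 row(s) emitted.
- part_id=5: 2 matching b row(s), so 2 row(s) emitted.
- part_id=4: 1 matching b row(s), so 1 row(s) emitted.
Total: 11 rows.

11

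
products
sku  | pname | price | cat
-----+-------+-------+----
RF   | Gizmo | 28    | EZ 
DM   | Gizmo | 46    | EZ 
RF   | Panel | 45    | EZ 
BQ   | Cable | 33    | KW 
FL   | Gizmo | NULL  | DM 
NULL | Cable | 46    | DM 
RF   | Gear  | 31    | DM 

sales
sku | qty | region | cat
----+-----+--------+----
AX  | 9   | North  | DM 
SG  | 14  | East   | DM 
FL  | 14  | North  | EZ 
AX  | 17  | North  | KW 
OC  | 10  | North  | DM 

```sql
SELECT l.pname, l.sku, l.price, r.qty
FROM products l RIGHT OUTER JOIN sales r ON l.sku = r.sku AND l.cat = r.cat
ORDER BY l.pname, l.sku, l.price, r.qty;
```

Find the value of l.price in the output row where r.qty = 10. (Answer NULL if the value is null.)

NULL

RIGHT JOIN keeps every row from `sales`; unmatched rows get NULL for `products`'s columns.
Matching on l.sku = r.sku AND l.cat = r.cat. A NULL in a compared column never satisfies the condition.
- l[0] sku=RF, cat=EZ → no match.
- l[1] sku=DM, cat=EZ → no match.
- l[2] sku=RF, cat=EZ → no match.
- l[3] sku=BQ, cat=KW → no match.
- l[4] sku=FL, cat=DM → no match.
- l[5] sku=NULL, cat=DM → no match.
- l[6] sku=RF, cat=DM → no match.
- 5 r row(s) had no l match → kept, l columns NULL.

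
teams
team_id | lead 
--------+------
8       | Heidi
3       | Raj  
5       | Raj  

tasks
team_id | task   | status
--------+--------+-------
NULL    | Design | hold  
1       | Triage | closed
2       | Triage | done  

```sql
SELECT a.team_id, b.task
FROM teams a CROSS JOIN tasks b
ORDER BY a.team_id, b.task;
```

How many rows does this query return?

CROSS JOIN pairs every row of `teams` with every row of `tasks`: 3 × 3 = 9 rows.

9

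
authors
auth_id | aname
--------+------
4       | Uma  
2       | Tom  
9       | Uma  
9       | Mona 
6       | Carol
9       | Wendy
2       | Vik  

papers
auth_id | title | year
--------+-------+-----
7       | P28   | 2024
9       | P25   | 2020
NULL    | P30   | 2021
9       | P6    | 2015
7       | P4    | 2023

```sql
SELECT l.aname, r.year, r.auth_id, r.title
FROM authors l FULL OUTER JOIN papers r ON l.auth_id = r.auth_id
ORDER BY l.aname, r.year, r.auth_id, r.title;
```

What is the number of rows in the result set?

13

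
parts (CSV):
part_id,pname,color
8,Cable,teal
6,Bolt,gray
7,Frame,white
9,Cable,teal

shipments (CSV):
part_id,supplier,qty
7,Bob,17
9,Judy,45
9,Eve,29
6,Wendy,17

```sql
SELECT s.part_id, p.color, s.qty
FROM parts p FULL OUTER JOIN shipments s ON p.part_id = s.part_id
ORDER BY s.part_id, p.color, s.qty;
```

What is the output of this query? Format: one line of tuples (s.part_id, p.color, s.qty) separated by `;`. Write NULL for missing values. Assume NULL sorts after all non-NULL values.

(6, gray, 17); (7, white, 17); (9, teal, 29); (9, teal, 45); (NULL, teal, NULL)

FULL OUTER JOIN keeps every row from both sides; unmatched rows get NULL for the other side's columns.
Matching on p.part_id = s.part_id.
- p (part_id=8) has no partner → padded with NULL.
- p (part_id=6) pairs with 1 row(s) of s.
- p (part_id=7) pairs with 1 row(s) of s.
- p (part_id=9) pairs with 2 row(s) of s.
After projecting and ordering:
s.part_id | p.color | s.qty
6 | gray | 17
7 | white | 17
9 | teal | 29
9 | teal | 45
NULL | teal | NULL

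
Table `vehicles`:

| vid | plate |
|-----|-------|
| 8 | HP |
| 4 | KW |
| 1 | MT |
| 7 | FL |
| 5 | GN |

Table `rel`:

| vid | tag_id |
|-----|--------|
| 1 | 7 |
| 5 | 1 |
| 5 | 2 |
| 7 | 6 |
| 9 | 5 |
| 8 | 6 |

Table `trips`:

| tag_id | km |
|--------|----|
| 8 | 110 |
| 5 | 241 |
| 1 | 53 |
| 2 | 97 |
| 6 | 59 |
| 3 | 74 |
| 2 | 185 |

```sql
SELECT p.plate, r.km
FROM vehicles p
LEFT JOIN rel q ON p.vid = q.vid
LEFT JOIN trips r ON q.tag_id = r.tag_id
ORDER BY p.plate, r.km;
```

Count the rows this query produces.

7

Evaluate left to right. First `vehicles p LEFT JOIN rel q` on vid: 6 row(s).
Then LEFT JOIN `trips r` on tag_id: each of those 6 rows is kept; rows whose q.tag_id has no match in r get NULL for r's columns.
Result: 7 row(s).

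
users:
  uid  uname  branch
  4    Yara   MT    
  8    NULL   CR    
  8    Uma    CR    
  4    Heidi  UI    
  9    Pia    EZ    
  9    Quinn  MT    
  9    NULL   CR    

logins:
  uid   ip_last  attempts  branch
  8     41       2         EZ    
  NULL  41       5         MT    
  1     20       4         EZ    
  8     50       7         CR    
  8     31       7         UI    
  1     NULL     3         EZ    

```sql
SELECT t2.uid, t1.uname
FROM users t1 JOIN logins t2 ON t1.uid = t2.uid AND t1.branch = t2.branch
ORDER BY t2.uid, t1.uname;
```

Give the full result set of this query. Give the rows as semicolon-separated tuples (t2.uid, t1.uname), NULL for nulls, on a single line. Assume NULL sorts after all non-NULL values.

(8, Uma); (8, NULL)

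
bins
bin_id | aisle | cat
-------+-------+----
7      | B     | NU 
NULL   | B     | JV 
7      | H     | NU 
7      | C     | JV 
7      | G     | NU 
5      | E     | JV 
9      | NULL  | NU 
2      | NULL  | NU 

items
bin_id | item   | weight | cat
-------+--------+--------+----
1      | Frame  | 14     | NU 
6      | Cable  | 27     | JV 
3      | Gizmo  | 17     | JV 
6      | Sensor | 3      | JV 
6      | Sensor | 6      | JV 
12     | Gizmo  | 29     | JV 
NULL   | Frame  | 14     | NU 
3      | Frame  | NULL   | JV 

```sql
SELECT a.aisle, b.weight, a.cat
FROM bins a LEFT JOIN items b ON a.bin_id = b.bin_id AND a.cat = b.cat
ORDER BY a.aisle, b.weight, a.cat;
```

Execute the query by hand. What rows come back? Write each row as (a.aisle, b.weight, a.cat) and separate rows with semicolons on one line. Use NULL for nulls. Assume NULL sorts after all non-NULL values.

(B, NULL, JV); (B, NULL, NU); (C, NULL, JV); (E, NULL, JV); (G, NULL, NU); (H, NULL, NU); (NULL, NULL, NU); (NULL, NULL, NU)

LEFT JOIN keeps every row from `bins`; unmatched rows get NULL for `items`'s columns.
Matching on a.bin_id = b.bin_id AND a.cat = b.cat. A NULL in a compared column never satisfies the condition.
- a (bin_id=7, cat=NU) has no partner → padded with NULL.
- a (bin_id=NULL, cat=JV) has no partner → padded with NULL.
- a (bin_id=7, cat=NU) has no partner → padded with NULL.
- a (bin_id=7, cat=JV) has no partner → padded with NULL.
- a (bin_id=7, cat=NU) has no partner → padded with NULL.
- a (bin_id=5, cat=JV) has no partner → padded with NULL.
- a (bin_id=9, cat=NU) has no partner → padded with NULL.
- a (bin_id=2, cat=NU) has no partner → padded with NULL.
After projecting and ordering:
a.aisle | b.weight | a.cat
B | NULL | JV
B | NULL | NU
C | NULL | JV
E | NULL | JV
G | NULL | NU
H | NULL | NU
NULL | NULL | NU
NULL | NULL | NU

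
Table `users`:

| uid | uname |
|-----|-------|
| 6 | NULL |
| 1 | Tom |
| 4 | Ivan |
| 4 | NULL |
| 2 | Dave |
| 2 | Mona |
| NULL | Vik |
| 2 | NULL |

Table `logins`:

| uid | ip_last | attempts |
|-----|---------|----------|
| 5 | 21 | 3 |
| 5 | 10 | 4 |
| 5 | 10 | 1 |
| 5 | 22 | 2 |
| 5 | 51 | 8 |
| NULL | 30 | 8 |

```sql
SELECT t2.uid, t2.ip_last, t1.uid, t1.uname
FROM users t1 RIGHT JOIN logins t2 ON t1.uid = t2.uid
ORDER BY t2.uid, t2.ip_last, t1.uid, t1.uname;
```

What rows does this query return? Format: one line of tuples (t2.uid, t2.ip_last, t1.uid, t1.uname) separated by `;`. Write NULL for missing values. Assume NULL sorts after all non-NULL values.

RIGHT JOIN keeps every row from `logins`; unmatched rows get NULL for `users`'s columns.
Matching on t1.uid = t2.uid. A NULL in a compared column never satisfies the condition.
- t1[0] uid=6 → no match.
- t1[1] uid=1 → no match.
- t1[2] uid=4 → no match.
- t1[3] uid=4 → no match.
- t1[4] uid=2 → no match.
- t1[5] uid=2 → no match.
- t1[6] uid=NULL → no match.
- t1[7] uid=2 → no match.
- 6 t2 row(s) had no t1 match → kept, t1 columns NULL.
After projecting and ordering:
t2.uid | t2.ip_last | t1.uid | t1.uname
5 | 10 | NULL | NULL
5 | 10 | NULL | NULL
5 | 21 | NULL | NULL
5 | 22 | NULL | NULL
5 | 51 | NULL | NULL
NULL | 30 | NULL | NULL

(5, 10, NULL, NULL); (5, 10, NULL, NULL); (5, 21, NULL, NULL); (5, 22, NULL, NULL); (5, 51, NULL, NULL); (NULL, 30, NULL, NULL)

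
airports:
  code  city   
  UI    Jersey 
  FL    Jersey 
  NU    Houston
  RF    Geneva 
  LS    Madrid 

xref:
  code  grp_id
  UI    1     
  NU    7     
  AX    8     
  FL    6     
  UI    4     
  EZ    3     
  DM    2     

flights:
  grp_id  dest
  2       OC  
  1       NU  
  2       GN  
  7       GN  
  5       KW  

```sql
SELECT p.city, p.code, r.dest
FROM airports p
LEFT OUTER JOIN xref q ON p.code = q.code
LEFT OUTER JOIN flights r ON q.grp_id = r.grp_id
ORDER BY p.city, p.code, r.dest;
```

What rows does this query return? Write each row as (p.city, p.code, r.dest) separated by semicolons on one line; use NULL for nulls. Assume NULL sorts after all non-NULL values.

(Geneva, RF, NULL); (Houston, NU, GN); (Jersey, FL, NULL); (Jersey, UI, NU); (Jersey, UI, NULL); (Madrid, LS, NULL)

Step 1 — p LEFT JOIN q on code → 6 row(s).
Then LEFT JOIN `flights r` on grp_id: each of those 6 rows is kept; rows whose q.grp_id has no match in r get NULL for r's columns.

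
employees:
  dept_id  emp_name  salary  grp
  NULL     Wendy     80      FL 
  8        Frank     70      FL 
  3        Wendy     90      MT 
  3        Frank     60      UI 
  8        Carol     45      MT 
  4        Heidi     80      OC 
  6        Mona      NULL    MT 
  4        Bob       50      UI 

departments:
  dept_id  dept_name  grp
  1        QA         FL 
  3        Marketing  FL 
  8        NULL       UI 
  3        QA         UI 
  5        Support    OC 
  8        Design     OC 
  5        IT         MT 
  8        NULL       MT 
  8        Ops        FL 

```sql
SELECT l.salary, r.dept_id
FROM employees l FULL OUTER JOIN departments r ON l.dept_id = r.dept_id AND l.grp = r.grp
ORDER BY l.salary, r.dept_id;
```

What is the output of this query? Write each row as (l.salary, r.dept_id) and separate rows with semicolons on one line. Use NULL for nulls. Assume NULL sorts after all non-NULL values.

FULL OUTER JOIN keeps every row from both sides; unmatched rows get NULL for the other side's columns.
Matching on l.dept_id = r.dept_id AND l.grp = r.grp. A NULL in a compared column never satisfies the condition.
- l (dept_id=NULL, grp=FL) has no partner → padded with NULL.
- l (dept_id=8, grp=FL) pairs with 1 row(s) of r.
- l (dept_id=3, grp=MT) has no partner → padded with NULL.
- l (dept_id=3, grp=UI) pairs with 1 row(s) of r.
- l (dept_id=8, grp=MT) pairs with 1 row(s) of r.
- l (dept_id=4, grp=OC) has no partner → padded with NULL.
- l (dept_id=6, grp=MT) has no partner → padded with NULL.
- l (dept_id=4, grp=UI) has no partner → padded with NULL.
- plus 6 unmatched r row(s), each kept with NULL l columns.

(45, 8); (50, NULL); (60, 3); (70, 8); (80, NULL); (80, NULL); (90, NULL); (NULL, 1); (NULL, 3); (NULL, 5); (NULL, 5); (NULL, 8); (NULL, 8); (NULL, NULL)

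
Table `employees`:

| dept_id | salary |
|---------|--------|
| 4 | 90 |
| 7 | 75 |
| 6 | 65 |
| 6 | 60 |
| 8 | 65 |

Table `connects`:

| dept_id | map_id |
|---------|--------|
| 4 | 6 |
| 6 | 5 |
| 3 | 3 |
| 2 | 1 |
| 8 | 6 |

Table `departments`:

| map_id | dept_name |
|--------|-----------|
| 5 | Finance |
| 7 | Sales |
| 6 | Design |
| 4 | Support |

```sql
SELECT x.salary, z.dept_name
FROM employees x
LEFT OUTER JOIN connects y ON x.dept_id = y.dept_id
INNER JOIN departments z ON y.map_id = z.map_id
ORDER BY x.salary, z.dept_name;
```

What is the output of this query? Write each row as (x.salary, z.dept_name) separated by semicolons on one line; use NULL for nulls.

(60, Finance); (65, Design); (65, Finance); (90, Design)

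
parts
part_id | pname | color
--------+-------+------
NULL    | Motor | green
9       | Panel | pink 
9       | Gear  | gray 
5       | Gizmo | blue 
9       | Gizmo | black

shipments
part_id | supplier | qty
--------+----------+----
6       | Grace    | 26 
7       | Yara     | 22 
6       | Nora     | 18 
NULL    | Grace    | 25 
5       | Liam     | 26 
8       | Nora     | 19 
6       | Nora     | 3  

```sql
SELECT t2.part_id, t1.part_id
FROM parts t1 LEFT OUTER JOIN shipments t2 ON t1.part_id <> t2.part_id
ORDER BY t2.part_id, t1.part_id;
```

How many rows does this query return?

LEFT JOIN keeps every row from `parts`; unmatched rows get NULL for `shipments`'s columns.
Matching on t1.part_id <> t2.part_id. A NULL in a compared column never satisfies the condition.
- part_id=NULL: no t2 row matches, row kept with t2 columns NULL.
- part_id=9: 6 matching t2 row(s), so 6 row(s) emitted.
- part_id=9: 6 matching t2 row(s), so 6 row(s) emitted.
- part_id=5: 5 matching t2 row(s), so 5 row(s) emitted.
- part_id=9: 6 matching t2 row(s), so 6 row(s) emitted.
Total: 23 matched + 1 padded = 24 rows.

24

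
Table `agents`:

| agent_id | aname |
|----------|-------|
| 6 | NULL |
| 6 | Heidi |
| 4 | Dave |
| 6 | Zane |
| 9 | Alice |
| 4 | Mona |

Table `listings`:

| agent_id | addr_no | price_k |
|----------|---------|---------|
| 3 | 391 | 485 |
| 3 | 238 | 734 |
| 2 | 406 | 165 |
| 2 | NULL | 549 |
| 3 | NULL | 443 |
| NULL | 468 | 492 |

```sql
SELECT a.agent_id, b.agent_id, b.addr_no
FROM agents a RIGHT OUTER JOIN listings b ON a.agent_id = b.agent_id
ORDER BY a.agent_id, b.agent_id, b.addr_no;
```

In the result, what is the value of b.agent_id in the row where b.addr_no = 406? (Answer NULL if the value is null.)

2

RIGHT JOIN keeps every row from `listings`; unmatched rows get NULL for `agents`'s columns.
Matching on a.agent_id = b.agent_id. A NULL in a compared column never satisfies the condition.
Matched pairs: 0; unmatched b rows kept: 6.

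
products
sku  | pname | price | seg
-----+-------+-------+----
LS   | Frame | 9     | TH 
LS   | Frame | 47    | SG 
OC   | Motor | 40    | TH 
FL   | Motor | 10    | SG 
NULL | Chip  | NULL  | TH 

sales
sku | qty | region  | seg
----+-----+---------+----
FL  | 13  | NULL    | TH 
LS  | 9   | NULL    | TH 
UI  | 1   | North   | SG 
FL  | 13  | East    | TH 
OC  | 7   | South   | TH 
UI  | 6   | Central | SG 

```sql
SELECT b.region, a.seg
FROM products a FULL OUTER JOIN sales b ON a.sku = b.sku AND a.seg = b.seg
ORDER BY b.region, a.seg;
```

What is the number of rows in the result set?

9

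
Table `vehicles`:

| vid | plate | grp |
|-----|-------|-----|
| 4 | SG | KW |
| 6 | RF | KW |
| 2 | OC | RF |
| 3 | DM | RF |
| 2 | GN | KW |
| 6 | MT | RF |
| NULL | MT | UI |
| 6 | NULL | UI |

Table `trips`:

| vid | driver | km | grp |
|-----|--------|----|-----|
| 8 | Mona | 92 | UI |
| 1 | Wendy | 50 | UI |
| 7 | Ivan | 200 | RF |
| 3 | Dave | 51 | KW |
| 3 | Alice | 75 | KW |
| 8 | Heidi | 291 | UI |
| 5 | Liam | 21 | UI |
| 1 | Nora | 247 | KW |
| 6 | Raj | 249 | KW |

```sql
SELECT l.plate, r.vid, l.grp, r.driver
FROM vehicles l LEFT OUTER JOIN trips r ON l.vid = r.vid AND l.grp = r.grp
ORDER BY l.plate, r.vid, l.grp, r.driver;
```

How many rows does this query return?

LEFT JOIN keeps every row from `vehicles`; unmatched rows get NULL for `trips`'s columns.
Matching on l.vid = r.vid AND l.grp = r.grp. A NULL in a compared column never satisfies the condition.
- l (vid=4, grp=KW) has no partner → padded with NULL.
- l (vid=6, grp=KW) pairs with 1 row(s) of r.
- l (vid=2, grp=RF) has no partner → padded with NULL.
- l (vid=3, grp=RF) has no partner → padded with NULL.
- l (vid=2, grp=KW) has no partner → padded with NULL.
- l (vid=6, grp=RF) has no partner → padded with NULL.
- l (vid=NULL, grp=UI) has no partner → padded with NULL.
- l (vid=6, grp=UI) has no partner → padded with NULL.
Total: 1 matched + 7 padded = 8 rows.

8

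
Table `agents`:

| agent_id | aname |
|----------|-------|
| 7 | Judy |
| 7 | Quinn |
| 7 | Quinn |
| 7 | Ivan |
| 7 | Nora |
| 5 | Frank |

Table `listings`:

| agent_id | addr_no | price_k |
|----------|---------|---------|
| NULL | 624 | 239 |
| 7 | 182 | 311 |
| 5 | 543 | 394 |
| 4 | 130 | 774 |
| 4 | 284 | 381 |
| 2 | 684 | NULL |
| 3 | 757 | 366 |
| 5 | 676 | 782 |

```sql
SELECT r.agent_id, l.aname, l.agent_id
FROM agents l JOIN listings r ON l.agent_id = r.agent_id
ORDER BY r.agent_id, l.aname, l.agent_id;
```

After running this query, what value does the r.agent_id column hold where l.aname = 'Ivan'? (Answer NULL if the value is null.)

INNER JOIN keeps only pairs where the ON condition holds.
Matching on l.agent_id = r.agent_id. A NULL in a compared column never satisfies the condition.
Matched pairs: 7.

7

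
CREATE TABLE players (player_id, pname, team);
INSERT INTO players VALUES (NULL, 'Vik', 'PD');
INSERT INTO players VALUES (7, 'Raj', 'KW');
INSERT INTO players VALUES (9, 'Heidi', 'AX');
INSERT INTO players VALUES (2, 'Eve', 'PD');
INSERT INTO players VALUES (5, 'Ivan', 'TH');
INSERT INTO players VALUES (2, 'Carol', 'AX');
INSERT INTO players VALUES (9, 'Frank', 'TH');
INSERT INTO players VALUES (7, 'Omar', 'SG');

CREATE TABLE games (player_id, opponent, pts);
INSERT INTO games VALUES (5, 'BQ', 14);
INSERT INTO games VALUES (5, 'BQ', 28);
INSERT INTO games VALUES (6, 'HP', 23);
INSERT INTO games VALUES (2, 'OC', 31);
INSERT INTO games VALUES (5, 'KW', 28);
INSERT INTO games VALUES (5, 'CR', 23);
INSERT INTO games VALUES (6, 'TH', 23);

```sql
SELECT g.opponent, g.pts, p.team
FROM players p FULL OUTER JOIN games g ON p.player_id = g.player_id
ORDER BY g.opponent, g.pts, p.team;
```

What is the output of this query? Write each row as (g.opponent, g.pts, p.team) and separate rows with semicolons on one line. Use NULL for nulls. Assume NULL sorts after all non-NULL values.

(BQ, 14, TH); (BQ, 28, TH); (CR, 23, TH); (HP, 23, NULL); (KW, 28, TH); (OC, 31, AX); (OC, 31, PD); (TH, 23, NULL); (NULL, NULL, AX); (NULL, NULL, KW); (NULL, NULL, PD); (NULL, NULL, SG); (NULL, NULL, TH)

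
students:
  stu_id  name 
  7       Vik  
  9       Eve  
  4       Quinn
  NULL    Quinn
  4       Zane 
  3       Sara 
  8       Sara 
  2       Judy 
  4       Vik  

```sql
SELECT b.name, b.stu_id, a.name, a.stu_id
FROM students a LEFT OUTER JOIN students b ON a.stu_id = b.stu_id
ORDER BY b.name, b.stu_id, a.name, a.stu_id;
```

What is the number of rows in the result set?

LEFT JOIN keeps every row from `students a`; unmatched rows get NULL for `students b`'s columns.
Matching on a.stu_id = b.stu_id. A NULL in a compared column never satisfies the condition.
- a row (stu_id=7): matches 1 b row(s) → 1 output row(s).
- a row (stu_id=9): matches 1 b row(s) → 1 output row(s).
- a row (stu_id=4): matches 3 b row(s) → 3 output row(s).
- a row (stu_id=NULL): no match → kept, b columns NULL.
- a row (stu_id=4): matches 3 b row(s) → 3 output row(s).
- a row (stu_id=3): matches 1 b row(s) → 1 output row(s).
- a row (stu_id=8): matches 1 b row(s) → 1 output row(s).
- a row (stu_id=2): matches 1 b row(s) → 1 output row(s).
- a row (stu_id=4): matches 3 b row(s) → 3 output row(s).
Total: 14 matched + 1 padded = 15 rows.

15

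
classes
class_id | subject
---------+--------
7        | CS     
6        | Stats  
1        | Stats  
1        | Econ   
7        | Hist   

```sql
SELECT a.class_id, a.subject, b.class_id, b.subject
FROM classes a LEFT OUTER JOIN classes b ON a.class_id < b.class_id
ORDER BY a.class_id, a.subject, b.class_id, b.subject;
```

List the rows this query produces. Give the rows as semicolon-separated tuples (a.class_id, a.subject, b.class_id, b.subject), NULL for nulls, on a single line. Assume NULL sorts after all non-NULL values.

(1, Econ, 6, Stats); (1, Econ, 7, CS); (1, Econ, 7, Hist); (1, Stats, 6, Stats); (1, Stats, 7, CS); (1, Stats, 7, Hist); (6, Stats, 7, CS); (6, Stats, 7, Hist); (7, CS, NULL, NULL); (7, Hist, NULL, NULL)

LEFT JOIN keeps every row from `classes a`; unmatched rows get NULL for `classes b`'s columns.
Matching on a.class_id < b.class_id.
- a row (class_id=7): no match → kept, b columns NULL.
- a row (class_id=6): matches 2 b row(s) → 2 output row(s).
- a row (class_id=1): matches 3 b row(s) → 3 output row(s).
- a row (class_id=1): matches 3 b row(s) → 3 output row(s).
- a row (class_id=7): no match → kept, b columns NULL.
After projecting and ordering:
a.class_id | a.subject | b.class_id | b.subject
1 | Econ | 6 | Stats
1 | Econ | 7 | CS
1 | Econ | 7 | Hist
1 | Stats | 6 | Stats
1 | Stats | 7 | CS
1 | Stats | 7 | Hist
6 | Stats | 7 | CS
6 | Stats | 7 | Hist
7 | CS | NULL | NULL
7 | Hist | NULL | NULL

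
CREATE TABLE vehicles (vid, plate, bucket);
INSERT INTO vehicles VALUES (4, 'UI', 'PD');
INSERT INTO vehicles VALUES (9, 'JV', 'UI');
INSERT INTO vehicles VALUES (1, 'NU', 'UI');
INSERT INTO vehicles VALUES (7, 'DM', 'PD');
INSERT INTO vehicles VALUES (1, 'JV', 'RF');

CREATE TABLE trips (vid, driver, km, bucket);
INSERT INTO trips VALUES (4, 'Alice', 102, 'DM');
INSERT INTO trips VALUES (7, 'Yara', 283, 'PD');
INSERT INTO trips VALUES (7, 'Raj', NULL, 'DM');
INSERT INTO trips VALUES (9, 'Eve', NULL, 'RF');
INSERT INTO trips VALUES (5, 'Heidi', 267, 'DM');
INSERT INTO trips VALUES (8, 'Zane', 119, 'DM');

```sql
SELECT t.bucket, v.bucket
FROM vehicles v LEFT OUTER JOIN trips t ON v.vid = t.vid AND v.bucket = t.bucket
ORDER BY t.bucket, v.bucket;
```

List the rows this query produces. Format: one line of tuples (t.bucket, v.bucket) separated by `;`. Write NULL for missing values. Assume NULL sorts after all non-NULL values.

LEFT JOIN keeps every row from `vehicles`; unmatched rows get NULL for `trips`'s columns.
Matching on v.vid = t.vid AND v.bucket = t.bucket.
Matched pairs: 1; unmatched v rows kept: 4.

(PD, PD); (NULL, PD); (NULL, RF); (NULL, UI); (NULL, UI)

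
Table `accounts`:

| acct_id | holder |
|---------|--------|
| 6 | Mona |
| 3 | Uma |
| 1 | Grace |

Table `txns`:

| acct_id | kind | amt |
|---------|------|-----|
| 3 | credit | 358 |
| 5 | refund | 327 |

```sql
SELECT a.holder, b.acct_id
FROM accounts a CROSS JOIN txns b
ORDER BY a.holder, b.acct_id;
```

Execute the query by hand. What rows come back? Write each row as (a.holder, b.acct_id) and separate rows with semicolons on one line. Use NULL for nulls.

(Grace, 3); (Grace, 5); (Mona, 3); (Mona, 5); (Uma, 3); (Uma, 5)

CROSS JOIN pairs every row of `accounts` with every row of `txns`: 3 × 2 = 6 rows.
After projecting and ordering:
a.holder | b.acct_id
Grace | 3
Grace | 5
Mona | 3
Mona | 5
Uma | 3
Uma | 5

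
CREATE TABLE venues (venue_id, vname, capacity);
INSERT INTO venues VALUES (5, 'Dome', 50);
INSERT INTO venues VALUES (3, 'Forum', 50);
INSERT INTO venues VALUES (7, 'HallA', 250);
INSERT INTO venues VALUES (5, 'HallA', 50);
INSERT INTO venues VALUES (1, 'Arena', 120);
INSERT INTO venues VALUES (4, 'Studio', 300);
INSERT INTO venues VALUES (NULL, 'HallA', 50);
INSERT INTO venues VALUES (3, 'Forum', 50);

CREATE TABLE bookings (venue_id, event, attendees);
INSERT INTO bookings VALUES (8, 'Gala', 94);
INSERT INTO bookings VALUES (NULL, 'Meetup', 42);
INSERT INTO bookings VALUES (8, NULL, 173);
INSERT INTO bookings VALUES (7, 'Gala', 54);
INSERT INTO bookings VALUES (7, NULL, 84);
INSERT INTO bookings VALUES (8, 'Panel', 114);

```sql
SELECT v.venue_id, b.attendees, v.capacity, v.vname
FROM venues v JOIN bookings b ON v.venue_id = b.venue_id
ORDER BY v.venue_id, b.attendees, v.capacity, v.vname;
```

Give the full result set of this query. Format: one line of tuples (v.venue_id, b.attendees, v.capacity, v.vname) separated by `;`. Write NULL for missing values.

INNER JOIN keeps only pairs where the ON condition holds.
Matching on v.venue_id = b.venue_id. A NULL in a compared column never satisfies the condition.
- venue_id=5: no matching b row, dropped.
- venue_id=3: no matching b row, dropped.
- venue_id=7: 2 matching b row(s), so 2 row(s) emitted.
- venue_id=5: no matching b row, dropped.
- venue_id=1: no matching b row, dropped.
- venue_id=4: no matching b row, dropped.
- venue_id=NULL: no matching b row, dropped.
- venue_id=3: no matching b row, dropped.
After projecting and ordering:
v.venue_id | b.attendees | v.capacity | v.vname
7 | 54 | 250 | HallA
7 | 84 | 250 | HallA

(7, 54, 250, HallA); (7, 84, 250, HallA)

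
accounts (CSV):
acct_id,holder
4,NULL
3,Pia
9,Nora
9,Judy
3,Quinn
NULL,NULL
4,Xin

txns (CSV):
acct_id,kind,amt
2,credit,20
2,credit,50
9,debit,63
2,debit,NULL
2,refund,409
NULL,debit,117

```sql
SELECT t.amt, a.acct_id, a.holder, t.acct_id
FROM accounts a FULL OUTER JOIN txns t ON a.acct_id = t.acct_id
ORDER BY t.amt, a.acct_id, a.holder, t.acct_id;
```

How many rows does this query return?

FULL OUTER JOIN keeps every row from both sides; unmatched rows get NULL for the other side's columns.
Matching on a.acct_id = t.acct_id. A NULL in a compared column never satisfies the condition.
- a (acct_id=4) has no partner → padded with NULL.
- a (acct_id=3) has no partner → padded with NULL.
- a (acct_id=9) pairs with 1 row(s) of t.
- a (acct_id=9) pairs with 1 row(s) of t.
- a (acct_id=3) has no partner → padded with NULL.
- a (acct_id=NULL) has no partner → padded with NULL.
- a (acct_id=4) has no partner → padded with NULL.
- 5 row(s) from t found no a partner → padded with NULL.
Total: 2 matched + 10 padded = 12 rows.

12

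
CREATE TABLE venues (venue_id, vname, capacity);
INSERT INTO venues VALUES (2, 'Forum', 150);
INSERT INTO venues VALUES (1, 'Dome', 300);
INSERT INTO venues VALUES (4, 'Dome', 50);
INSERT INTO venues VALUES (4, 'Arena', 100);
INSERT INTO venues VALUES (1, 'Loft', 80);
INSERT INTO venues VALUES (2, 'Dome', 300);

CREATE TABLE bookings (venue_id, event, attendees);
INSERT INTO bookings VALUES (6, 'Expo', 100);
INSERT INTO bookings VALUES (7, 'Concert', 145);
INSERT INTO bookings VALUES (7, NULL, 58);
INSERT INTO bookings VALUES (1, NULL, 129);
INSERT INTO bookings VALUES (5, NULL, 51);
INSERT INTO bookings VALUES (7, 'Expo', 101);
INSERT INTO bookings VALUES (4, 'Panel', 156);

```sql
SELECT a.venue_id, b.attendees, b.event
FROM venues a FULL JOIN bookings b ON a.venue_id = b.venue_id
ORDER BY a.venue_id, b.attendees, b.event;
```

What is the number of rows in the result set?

11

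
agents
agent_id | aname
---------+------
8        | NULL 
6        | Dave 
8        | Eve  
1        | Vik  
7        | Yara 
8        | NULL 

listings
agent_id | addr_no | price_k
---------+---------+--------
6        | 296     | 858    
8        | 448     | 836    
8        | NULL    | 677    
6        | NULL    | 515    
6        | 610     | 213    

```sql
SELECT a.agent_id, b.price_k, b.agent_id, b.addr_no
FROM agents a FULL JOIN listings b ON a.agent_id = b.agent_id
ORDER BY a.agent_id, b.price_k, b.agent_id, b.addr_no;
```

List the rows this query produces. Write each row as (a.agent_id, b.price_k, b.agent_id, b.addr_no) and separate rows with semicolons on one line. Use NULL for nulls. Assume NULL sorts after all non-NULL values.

(1, NULL, NULL, NULL); (6, 213, 6, 610); (6, 515, 6, NULL); (6, 858, 6, 296); (7, NULL, NULL, NULL); (8, 677, 8, NULL); (8, 677, 8, NULL); (8, 677, 8, NULL); (8, 836, 8, 448); (8, 836, 8, 448); (8, 836, 8, 448)

FULL OUTER JOIN keeps every row from both sides; unmatched rows get NULL for the other side's columns.
Matching on a.agent_id = b.agent_id.
Matched pairs: 9; unmatched a rows kept: 2; unmatched b rows kept: 0.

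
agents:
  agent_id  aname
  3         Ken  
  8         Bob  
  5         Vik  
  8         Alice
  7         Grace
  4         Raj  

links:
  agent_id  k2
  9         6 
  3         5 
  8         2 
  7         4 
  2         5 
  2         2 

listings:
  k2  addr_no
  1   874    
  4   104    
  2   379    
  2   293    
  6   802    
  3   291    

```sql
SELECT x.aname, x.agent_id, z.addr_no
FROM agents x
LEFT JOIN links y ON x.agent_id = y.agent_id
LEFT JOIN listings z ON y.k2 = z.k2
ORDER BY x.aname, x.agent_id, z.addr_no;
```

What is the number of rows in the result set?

Joins associate left-to-right: agents LEFT JOIN links on agent_id gives 6 intermediate row(s).
Then LEFT JOIN `listings z` on k2: each of those 6 rows is kept; rows whose y.k2 has no match in z get NULL for z's columns.
Result: 8 row(s).

8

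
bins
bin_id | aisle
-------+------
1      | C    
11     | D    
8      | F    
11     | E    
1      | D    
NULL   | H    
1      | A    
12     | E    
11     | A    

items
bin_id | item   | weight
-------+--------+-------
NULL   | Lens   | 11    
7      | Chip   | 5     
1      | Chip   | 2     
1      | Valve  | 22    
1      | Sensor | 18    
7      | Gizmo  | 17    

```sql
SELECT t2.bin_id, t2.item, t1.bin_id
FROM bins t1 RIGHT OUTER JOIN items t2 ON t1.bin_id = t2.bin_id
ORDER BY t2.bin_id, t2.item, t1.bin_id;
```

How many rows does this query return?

RIGHT JOIN keeps every row from `items`; unmatched rows get NULL for `bins`'s columns.
Matching on t1.bin_id = t2.bin_id. A NULL in a compared column never satisfies the condition.
Matched pairs: 9; unmatched t2 rows kept: 3.
Total: 9 matched + 3 padded = 12 rows.

12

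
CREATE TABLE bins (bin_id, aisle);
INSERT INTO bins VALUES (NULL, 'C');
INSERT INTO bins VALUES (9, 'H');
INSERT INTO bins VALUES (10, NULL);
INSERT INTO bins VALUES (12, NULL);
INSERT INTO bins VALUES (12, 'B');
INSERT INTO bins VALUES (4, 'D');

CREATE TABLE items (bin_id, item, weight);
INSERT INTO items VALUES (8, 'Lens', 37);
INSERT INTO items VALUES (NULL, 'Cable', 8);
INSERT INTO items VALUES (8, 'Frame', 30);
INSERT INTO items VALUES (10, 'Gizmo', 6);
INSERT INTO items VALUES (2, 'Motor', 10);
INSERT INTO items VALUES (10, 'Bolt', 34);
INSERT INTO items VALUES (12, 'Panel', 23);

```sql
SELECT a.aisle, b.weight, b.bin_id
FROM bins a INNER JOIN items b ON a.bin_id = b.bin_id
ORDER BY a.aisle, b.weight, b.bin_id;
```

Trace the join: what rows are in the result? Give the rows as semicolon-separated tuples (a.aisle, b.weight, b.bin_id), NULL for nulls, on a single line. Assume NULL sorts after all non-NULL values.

INNER JOIN keeps only pairs where the ON condition holds.
Matching on a.bin_id = b.bin_id. A NULL in a compared column never satisfies the condition.
- a row (bin_id=NULL): no match → dropped.
- a row (bin_id=9): no match → dropped.
- a row (bin_id=10): matches 2 b row(s) → 2 output row(s).
- a row (bin_id=12): matches 1 b row(s) → 1 output row(s).
- a row (bin_id=12): matches 1 b row(s) → 1 output row(s).
- a row (bin_id=4): no match → dropped.
After projecting and ordering:
a.aisle | b.weight | b.bin_id
B | 23 | 12
NULL | 6 | 10
NULL | 23 | 12
NULL | 34 | 10

(B, 23, 12); (NULL, 6, 10); (NULL, 23, 12); (NULL, 34, 10)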